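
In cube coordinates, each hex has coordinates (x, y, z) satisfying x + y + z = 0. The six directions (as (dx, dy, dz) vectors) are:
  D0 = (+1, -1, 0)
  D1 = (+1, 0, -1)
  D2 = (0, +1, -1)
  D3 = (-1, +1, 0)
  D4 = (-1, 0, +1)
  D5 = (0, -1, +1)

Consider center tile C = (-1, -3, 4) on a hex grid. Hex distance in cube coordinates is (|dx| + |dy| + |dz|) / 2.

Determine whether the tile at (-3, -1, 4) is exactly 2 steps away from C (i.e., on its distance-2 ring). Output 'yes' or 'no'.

Answer: yes

Derivation:
|px - cx| = |-3 - (-1)| = 2
|py - cy| = |-1 - (-3)| = 2
|pz - cz| = |4 - 4| = 0
distance = (2+2+0)/2 = 4/2 = 2
radius = 2; distance == radius -> yes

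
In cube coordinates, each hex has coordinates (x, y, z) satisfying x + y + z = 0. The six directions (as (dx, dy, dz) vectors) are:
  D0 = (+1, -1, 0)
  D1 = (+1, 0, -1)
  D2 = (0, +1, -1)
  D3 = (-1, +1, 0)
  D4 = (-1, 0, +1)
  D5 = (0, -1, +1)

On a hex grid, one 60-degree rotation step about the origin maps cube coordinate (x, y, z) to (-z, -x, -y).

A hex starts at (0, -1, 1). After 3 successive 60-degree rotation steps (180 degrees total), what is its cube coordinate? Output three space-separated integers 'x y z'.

Answer: 0 1 -1

Derivation:
Start: (0, -1, 1)
Step 1: (0, -1, 1) -> (-(1), -(0), -(-1)) = (-1, 0, 1)
Step 2: (-1, 0, 1) -> (-(1), -(-1), -(0)) = (-1, 1, 0)
Step 3: (-1, 1, 0) -> (-(0), -(-1), -(1)) = (0, 1, -1)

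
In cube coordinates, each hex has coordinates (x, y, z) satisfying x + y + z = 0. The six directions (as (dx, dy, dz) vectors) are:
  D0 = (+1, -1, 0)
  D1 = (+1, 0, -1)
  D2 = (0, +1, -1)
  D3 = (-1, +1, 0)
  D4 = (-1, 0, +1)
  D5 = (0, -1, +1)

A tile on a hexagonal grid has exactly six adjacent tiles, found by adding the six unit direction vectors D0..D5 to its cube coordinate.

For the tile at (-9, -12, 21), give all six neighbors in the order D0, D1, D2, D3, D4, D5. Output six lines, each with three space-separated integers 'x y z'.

Answer: -8 -13 21
-8 -12 20
-9 -11 20
-10 -11 21
-10 -12 22
-9 -13 22

Derivation:
Center: (-9, -12, 21). Add each direction:
  D0: (-9, -12, 21) + (1, -1, 0) = (-8, -13, 21)
  D1: (-9, -12, 21) + (1, 0, -1) = (-8, -12, 20)
  D2: (-9, -12, 21) + (0, 1, -1) = (-9, -11, 20)
  D3: (-9, -12, 21) + (-1, 1, 0) = (-10, -11, 21)
  D4: (-9, -12, 21) + (-1, 0, 1) = (-10, -12, 22)
  D5: (-9, -12, 21) + (0, -1, 1) = (-9, -13, 22)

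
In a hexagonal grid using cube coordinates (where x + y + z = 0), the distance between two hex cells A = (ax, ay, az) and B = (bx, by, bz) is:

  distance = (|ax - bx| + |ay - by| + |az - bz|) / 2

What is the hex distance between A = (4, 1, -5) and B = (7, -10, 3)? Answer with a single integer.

Answer: 11

Derivation:
|ax - bx| = |4 - 7| = 3
|ay - by| = |1 - (-10)| = 11
|az - bz| = |-5 - 3| = 8
distance = (3 + 11 + 8) / 2 = 22 / 2 = 11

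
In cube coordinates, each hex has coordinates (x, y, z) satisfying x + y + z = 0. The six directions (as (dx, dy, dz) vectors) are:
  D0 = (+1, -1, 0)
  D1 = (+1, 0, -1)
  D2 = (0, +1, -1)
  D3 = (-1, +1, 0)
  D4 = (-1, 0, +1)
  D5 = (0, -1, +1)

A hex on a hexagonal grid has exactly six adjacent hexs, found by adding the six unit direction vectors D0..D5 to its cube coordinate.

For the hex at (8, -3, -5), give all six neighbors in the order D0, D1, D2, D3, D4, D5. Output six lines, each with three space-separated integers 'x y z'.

Center: (8, -3, -5). Add each direction:
  D0: (8, -3, -5) + (1, -1, 0) = (9, -4, -5)
  D1: (8, -3, -5) + (1, 0, -1) = (9, -3, -6)
  D2: (8, -3, -5) + (0, 1, -1) = (8, -2, -6)
  D3: (8, -3, -5) + (-1, 1, 0) = (7, -2, -5)
  D4: (8, -3, -5) + (-1, 0, 1) = (7, -3, -4)
  D5: (8, -3, -5) + (0, -1, 1) = (8, -4, -4)

Answer: 9 -4 -5
9 -3 -6
8 -2 -6
7 -2 -5
7 -3 -4
8 -4 -4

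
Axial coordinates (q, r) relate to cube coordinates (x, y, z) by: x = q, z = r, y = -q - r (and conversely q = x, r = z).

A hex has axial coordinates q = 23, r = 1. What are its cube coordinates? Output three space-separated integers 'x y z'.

Answer: 23 -24 1

Derivation:
x = q = 23
z = r = 1
y = -x - z = -(23) - (1) = -24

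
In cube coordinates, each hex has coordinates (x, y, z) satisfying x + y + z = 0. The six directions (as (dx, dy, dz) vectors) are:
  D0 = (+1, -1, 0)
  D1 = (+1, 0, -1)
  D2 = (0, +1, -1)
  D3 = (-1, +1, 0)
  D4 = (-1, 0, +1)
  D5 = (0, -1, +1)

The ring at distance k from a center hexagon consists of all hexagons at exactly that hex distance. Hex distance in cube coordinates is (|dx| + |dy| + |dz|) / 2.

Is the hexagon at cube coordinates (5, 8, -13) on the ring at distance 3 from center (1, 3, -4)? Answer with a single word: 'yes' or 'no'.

Answer: no

Derivation:
|px - cx| = |5 - 1| = 4
|py - cy| = |8 - 3| = 5
|pz - cz| = |-13 - (-4)| = 9
distance = (4+5+9)/2 = 18/2 = 9
radius = 3; distance != radius -> no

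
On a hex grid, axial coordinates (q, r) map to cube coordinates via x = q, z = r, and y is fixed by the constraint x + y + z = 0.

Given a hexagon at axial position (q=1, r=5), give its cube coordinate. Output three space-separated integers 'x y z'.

x = q = 1
z = r = 5
y = -x - z = -(1) - (5) = -6

Answer: 1 -6 5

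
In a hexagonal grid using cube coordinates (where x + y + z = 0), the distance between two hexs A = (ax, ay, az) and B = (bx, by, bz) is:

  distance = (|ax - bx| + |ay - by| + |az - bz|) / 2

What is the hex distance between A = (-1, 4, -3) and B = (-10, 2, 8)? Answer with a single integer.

Answer: 11

Derivation:
|ax - bx| = |-1 - (-10)| = 9
|ay - by| = |4 - 2| = 2
|az - bz| = |-3 - 8| = 11
distance = (9 + 2 + 11) / 2 = 22 / 2 = 11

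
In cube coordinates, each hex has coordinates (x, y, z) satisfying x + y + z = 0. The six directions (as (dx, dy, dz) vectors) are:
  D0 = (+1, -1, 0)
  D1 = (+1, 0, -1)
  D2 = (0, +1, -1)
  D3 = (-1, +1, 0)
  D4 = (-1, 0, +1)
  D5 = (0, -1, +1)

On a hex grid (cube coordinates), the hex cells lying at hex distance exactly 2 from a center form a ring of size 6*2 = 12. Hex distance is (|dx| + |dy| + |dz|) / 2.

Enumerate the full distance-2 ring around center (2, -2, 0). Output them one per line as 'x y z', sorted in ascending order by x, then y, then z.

Walk ring at distance 2 from (2, -2, 0):
Start at center + D4*2 = (0, -2, 2)
  hex 0: (0, -2, 2)
  hex 1: (1, -3, 2)
  hex 2: (2, -4, 2)
  hex 3: (3, -4, 1)
  hex 4: (4, -4, 0)
  hex 5: (4, -3, -1)
  hex 6: (4, -2, -2)
  hex 7: (3, -1, -2)
  hex 8: (2, 0, -2)
  hex 9: (1, 0, -1)
  hex 10: (0, 0, 0)
  hex 11: (0, -1, 1)
Sorted: 12 hexes.

Answer: 0 -2 2
0 -1 1
0 0 0
1 -3 2
1 0 -1
2 -4 2
2 0 -2
3 -4 1
3 -1 -2
4 -4 0
4 -3 -1
4 -2 -2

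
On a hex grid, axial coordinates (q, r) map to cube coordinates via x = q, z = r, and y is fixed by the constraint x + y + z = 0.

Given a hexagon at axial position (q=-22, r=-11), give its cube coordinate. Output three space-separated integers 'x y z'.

Answer: -22 33 -11

Derivation:
x = q = -22
z = r = -11
y = -x - z = -(-22) - (-11) = 33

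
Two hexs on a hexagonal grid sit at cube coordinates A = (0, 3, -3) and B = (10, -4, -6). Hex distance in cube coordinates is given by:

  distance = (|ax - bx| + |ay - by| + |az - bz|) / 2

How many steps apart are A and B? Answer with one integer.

|ax - bx| = |0 - 10| = 10
|ay - by| = |3 - (-4)| = 7
|az - bz| = |-3 - (-6)| = 3
distance = (10 + 7 + 3) / 2 = 20 / 2 = 10

Answer: 10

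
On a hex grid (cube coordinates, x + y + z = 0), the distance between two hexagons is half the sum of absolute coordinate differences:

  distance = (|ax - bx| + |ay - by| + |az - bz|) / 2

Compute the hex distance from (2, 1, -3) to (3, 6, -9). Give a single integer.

Answer: 6

Derivation:
|ax - bx| = |2 - 3| = 1
|ay - by| = |1 - 6| = 5
|az - bz| = |-3 - (-9)| = 6
distance = (1 + 5 + 6) / 2 = 12 / 2 = 6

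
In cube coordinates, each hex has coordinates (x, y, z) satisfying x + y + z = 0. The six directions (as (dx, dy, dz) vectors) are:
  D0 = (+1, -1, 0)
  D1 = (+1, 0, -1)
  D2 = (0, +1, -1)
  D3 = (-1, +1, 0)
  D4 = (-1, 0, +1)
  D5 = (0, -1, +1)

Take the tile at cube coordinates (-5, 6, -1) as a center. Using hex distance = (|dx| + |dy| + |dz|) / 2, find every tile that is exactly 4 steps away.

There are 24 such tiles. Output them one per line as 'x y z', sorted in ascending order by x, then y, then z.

Walk ring at distance 4 from (-5, 6, -1):
Start at center + D4*4 = (-9, 6, 3)
  hex 0: (-9, 6, 3)
  hex 1: (-8, 5, 3)
  hex 2: (-7, 4, 3)
  hex 3: (-6, 3, 3)
  hex 4: (-5, 2, 3)
  hex 5: (-4, 2, 2)
  hex 6: (-3, 2, 1)
  hex 7: (-2, 2, 0)
  hex 8: (-1, 2, -1)
  hex 9: (-1, 3, -2)
  hex 10: (-1, 4, -3)
  hex 11: (-1, 5, -4)
  hex 12: (-1, 6, -5)
  hex 13: (-2, 7, -5)
  hex 14: (-3, 8, -5)
  hex 15: (-4, 9, -5)
  hex 16: (-5, 10, -5)
  hex 17: (-6, 10, -4)
  hex 18: (-7, 10, -3)
  hex 19: (-8, 10, -2)
  hex 20: (-9, 10, -1)
  hex 21: (-9, 9, 0)
  hex 22: (-9, 8, 1)
  hex 23: (-9, 7, 2)
Sorted: 24 hexes.

Answer: -9 6 3
-9 7 2
-9 8 1
-9 9 0
-9 10 -1
-8 5 3
-8 10 -2
-7 4 3
-7 10 -3
-6 3 3
-6 10 -4
-5 2 3
-5 10 -5
-4 2 2
-4 9 -5
-3 2 1
-3 8 -5
-2 2 0
-2 7 -5
-1 2 -1
-1 3 -2
-1 4 -3
-1 5 -4
-1 6 -5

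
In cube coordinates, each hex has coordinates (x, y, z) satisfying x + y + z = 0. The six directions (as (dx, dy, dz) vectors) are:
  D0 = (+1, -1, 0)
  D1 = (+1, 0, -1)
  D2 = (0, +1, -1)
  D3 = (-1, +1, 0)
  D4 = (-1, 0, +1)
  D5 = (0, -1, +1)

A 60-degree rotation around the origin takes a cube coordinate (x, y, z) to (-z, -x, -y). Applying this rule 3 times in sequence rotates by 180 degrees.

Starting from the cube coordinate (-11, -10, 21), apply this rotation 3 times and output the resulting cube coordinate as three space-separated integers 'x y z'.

Answer: 11 10 -21

Derivation:
Start: (-11, -10, 21)
Step 1: (-11, -10, 21) -> (-(21), -(-11), -(-10)) = (-21, 11, 10)
Step 2: (-21, 11, 10) -> (-(10), -(-21), -(11)) = (-10, 21, -11)
Step 3: (-10, 21, -11) -> (-(-11), -(-10), -(21)) = (11, 10, -21)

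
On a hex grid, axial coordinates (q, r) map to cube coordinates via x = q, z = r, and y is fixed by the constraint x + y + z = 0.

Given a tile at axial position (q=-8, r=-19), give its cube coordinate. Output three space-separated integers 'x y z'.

Answer: -8 27 -19

Derivation:
x = q = -8
z = r = -19
y = -x - z = -(-8) - (-19) = 27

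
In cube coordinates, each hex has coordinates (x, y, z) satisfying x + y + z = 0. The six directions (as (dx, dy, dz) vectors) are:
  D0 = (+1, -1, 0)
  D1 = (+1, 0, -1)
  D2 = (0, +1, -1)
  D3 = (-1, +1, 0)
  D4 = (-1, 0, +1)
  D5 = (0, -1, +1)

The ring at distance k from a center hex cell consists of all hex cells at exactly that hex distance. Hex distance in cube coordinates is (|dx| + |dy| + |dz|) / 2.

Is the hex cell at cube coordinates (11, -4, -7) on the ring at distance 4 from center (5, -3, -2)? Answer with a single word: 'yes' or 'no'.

|px - cx| = |11 - 5| = 6
|py - cy| = |-4 - (-3)| = 1
|pz - cz| = |-7 - (-2)| = 5
distance = (6+1+5)/2 = 12/2 = 6
radius = 4; distance != radius -> no

Answer: no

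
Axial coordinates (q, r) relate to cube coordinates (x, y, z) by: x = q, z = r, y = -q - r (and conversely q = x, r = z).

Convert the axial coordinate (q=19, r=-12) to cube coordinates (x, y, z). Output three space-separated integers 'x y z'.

x = q = 19
z = r = -12
y = -x - z = -(19) - (-12) = -7

Answer: 19 -7 -12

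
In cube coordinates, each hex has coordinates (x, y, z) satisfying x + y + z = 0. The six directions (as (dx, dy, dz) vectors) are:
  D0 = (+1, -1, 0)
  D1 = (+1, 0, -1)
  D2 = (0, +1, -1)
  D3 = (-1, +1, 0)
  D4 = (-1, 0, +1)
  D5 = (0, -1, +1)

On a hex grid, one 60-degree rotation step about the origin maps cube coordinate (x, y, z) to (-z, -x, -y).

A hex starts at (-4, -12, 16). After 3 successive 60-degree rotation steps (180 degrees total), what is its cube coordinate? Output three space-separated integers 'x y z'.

Answer: 4 12 -16

Derivation:
Start: (-4, -12, 16)
Step 1: (-4, -12, 16) -> (-(16), -(-4), -(-12)) = (-16, 4, 12)
Step 2: (-16, 4, 12) -> (-(12), -(-16), -(4)) = (-12, 16, -4)
Step 3: (-12, 16, -4) -> (-(-4), -(-12), -(16)) = (4, 12, -16)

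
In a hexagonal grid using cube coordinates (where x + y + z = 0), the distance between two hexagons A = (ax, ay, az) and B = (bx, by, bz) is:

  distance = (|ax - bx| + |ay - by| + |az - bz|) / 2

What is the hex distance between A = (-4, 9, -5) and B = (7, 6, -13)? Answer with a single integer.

Answer: 11

Derivation:
|ax - bx| = |-4 - 7| = 11
|ay - by| = |9 - 6| = 3
|az - bz| = |-5 - (-13)| = 8
distance = (11 + 3 + 8) / 2 = 22 / 2 = 11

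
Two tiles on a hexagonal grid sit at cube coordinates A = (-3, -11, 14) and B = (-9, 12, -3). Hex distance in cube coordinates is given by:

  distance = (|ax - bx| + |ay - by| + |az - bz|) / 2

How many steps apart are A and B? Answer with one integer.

|ax - bx| = |-3 - (-9)| = 6
|ay - by| = |-11 - 12| = 23
|az - bz| = |14 - (-3)| = 17
distance = (6 + 23 + 17) / 2 = 46 / 2 = 23

Answer: 23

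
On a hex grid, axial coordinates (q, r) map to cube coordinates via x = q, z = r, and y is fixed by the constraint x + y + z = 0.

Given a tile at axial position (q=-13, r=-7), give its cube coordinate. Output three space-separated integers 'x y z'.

Answer: -13 20 -7

Derivation:
x = q = -13
z = r = -7
y = -x - z = -(-13) - (-7) = 20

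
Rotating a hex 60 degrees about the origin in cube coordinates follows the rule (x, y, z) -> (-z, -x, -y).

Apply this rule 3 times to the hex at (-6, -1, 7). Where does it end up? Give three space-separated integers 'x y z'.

Start: (-6, -1, 7)
Step 1: (-6, -1, 7) -> (-(7), -(-6), -(-1)) = (-7, 6, 1)
Step 2: (-7, 6, 1) -> (-(1), -(-7), -(6)) = (-1, 7, -6)
Step 3: (-1, 7, -6) -> (-(-6), -(-1), -(7)) = (6, 1, -7)

Answer: 6 1 -7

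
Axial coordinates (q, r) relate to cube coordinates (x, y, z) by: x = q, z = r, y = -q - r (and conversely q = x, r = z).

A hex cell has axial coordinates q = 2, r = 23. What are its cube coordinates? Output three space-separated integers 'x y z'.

x = q = 2
z = r = 23
y = -x - z = -(2) - (23) = -25

Answer: 2 -25 23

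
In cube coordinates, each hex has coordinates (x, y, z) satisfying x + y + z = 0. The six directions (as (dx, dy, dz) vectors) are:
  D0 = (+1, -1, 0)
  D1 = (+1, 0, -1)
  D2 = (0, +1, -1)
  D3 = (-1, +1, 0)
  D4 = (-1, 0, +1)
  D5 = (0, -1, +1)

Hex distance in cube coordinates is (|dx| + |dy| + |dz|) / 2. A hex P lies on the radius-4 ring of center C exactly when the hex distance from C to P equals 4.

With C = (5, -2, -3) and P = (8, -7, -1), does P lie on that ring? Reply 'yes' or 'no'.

|px - cx| = |8 - 5| = 3
|py - cy| = |-7 - (-2)| = 5
|pz - cz| = |-1 - (-3)| = 2
distance = (3+5+2)/2 = 10/2 = 5
radius = 4; distance != radius -> no

Answer: no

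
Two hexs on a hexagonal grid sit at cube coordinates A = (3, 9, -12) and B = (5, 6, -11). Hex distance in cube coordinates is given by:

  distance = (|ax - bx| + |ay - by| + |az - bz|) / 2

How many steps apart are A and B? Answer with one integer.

Answer: 3

Derivation:
|ax - bx| = |3 - 5| = 2
|ay - by| = |9 - 6| = 3
|az - bz| = |-12 - (-11)| = 1
distance = (2 + 3 + 1) / 2 = 6 / 2 = 3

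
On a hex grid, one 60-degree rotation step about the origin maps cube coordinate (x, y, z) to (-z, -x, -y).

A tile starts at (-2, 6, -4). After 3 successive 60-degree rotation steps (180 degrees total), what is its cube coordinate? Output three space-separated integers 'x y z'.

Answer: 2 -6 4

Derivation:
Start: (-2, 6, -4)
Step 1: (-2, 6, -4) -> (-(-4), -(-2), -(6)) = (4, 2, -6)
Step 2: (4, 2, -6) -> (-(-6), -(4), -(2)) = (6, -4, -2)
Step 3: (6, -4, -2) -> (-(-2), -(6), -(-4)) = (2, -6, 4)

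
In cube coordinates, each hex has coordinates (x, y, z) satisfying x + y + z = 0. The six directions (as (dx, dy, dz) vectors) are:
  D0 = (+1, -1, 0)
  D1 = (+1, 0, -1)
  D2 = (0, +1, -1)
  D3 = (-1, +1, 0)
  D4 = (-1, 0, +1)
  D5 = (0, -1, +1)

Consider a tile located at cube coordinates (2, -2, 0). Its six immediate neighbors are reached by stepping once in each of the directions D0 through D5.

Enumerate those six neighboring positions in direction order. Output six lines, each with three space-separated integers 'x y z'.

Answer: 3 -3 0
3 -2 -1
2 -1 -1
1 -1 0
1 -2 1
2 -3 1

Derivation:
Center: (2, -2, 0). Add each direction:
  D0: (2, -2, 0) + (1, -1, 0) = (3, -3, 0)
  D1: (2, -2, 0) + (1, 0, -1) = (3, -2, -1)
  D2: (2, -2, 0) + (0, 1, -1) = (2, -1, -1)
  D3: (2, -2, 0) + (-1, 1, 0) = (1, -1, 0)
  D4: (2, -2, 0) + (-1, 0, 1) = (1, -2, 1)
  D5: (2, -2, 0) + (0, -1, 1) = (2, -3, 1)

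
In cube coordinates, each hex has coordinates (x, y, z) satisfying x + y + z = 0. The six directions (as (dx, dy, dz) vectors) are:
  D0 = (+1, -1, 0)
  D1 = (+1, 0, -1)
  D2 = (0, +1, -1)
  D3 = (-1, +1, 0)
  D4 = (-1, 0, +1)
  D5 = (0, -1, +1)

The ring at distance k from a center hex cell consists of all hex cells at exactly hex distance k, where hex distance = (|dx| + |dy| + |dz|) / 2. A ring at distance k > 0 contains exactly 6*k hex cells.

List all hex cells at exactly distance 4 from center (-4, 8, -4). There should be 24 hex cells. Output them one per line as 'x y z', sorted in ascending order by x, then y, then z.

Answer: -8 8 0
-8 9 -1
-8 10 -2
-8 11 -3
-8 12 -4
-7 7 0
-7 12 -5
-6 6 0
-6 12 -6
-5 5 0
-5 12 -7
-4 4 0
-4 12 -8
-3 4 -1
-3 11 -8
-2 4 -2
-2 10 -8
-1 4 -3
-1 9 -8
0 4 -4
0 5 -5
0 6 -6
0 7 -7
0 8 -8

Derivation:
Walk ring at distance 4 from (-4, 8, -4):
Start at center + D4*4 = (-8, 8, 0)
  hex 0: (-8, 8, 0)
  hex 1: (-7, 7, 0)
  hex 2: (-6, 6, 0)
  hex 3: (-5, 5, 0)
  hex 4: (-4, 4, 0)
  hex 5: (-3, 4, -1)
  hex 6: (-2, 4, -2)
  hex 7: (-1, 4, -3)
  hex 8: (0, 4, -4)
  hex 9: (0, 5, -5)
  hex 10: (0, 6, -6)
  hex 11: (0, 7, -7)
  hex 12: (0, 8, -8)
  hex 13: (-1, 9, -8)
  hex 14: (-2, 10, -8)
  hex 15: (-3, 11, -8)
  hex 16: (-4, 12, -8)
  hex 17: (-5, 12, -7)
  hex 18: (-6, 12, -6)
  hex 19: (-7, 12, -5)
  hex 20: (-8, 12, -4)
  hex 21: (-8, 11, -3)
  hex 22: (-8, 10, -2)
  hex 23: (-8, 9, -1)
Sorted: 24 hexes.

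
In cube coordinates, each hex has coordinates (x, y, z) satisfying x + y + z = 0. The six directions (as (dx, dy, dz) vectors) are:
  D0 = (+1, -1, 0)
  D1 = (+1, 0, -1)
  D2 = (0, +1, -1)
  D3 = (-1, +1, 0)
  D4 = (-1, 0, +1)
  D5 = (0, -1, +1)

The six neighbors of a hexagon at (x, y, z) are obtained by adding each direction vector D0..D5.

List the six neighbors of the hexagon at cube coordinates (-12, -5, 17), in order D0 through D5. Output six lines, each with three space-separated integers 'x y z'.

Answer: -11 -6 17
-11 -5 16
-12 -4 16
-13 -4 17
-13 -5 18
-12 -6 18

Derivation:
Center: (-12, -5, 17). Add each direction:
  D0: (-12, -5, 17) + (1, -1, 0) = (-11, -6, 17)
  D1: (-12, -5, 17) + (1, 0, -1) = (-11, -5, 16)
  D2: (-12, -5, 17) + (0, 1, -1) = (-12, -4, 16)
  D3: (-12, -5, 17) + (-1, 1, 0) = (-13, -4, 17)
  D4: (-12, -5, 17) + (-1, 0, 1) = (-13, -5, 18)
  D5: (-12, -5, 17) + (0, -1, 1) = (-12, -6, 18)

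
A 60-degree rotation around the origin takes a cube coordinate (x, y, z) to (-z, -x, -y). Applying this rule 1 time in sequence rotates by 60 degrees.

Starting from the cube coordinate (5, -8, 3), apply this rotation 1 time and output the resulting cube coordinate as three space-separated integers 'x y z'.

Answer: -3 -5 8

Derivation:
Start: (5, -8, 3)
Step 1: (5, -8, 3) -> (-(3), -(5), -(-8)) = (-3, -5, 8)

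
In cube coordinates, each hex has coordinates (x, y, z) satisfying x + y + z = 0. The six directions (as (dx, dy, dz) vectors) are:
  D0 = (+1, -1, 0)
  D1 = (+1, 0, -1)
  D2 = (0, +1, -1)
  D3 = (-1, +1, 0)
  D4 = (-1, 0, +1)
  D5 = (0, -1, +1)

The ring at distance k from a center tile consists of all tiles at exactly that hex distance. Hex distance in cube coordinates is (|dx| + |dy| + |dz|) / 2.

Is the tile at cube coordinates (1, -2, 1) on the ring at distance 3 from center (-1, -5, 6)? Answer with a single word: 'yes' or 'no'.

|px - cx| = |1 - (-1)| = 2
|py - cy| = |-2 - (-5)| = 3
|pz - cz| = |1 - 6| = 5
distance = (2+3+5)/2 = 10/2 = 5
radius = 3; distance != radius -> no

Answer: no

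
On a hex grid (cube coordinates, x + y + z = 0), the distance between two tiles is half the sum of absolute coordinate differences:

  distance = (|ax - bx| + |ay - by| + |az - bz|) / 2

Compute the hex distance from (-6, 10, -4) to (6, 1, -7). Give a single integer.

Answer: 12

Derivation:
|ax - bx| = |-6 - 6| = 12
|ay - by| = |10 - 1| = 9
|az - bz| = |-4 - (-7)| = 3
distance = (12 + 9 + 3) / 2 = 24 / 2 = 12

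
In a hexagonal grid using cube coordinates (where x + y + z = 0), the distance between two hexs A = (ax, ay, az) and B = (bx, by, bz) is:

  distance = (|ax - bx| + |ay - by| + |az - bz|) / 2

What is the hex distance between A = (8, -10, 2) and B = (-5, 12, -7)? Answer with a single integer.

|ax - bx| = |8 - (-5)| = 13
|ay - by| = |-10 - 12| = 22
|az - bz| = |2 - (-7)| = 9
distance = (13 + 22 + 9) / 2 = 44 / 2 = 22

Answer: 22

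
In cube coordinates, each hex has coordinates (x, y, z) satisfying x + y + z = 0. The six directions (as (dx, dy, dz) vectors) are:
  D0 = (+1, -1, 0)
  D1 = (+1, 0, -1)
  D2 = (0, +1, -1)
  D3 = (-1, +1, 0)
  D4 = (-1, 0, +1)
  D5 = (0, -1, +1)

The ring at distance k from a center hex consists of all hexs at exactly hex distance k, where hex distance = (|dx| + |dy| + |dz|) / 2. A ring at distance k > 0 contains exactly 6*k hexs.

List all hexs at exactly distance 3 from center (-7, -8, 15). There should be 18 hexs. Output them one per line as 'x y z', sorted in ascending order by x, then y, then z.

Answer: -10 -8 18
-10 -7 17
-10 -6 16
-10 -5 15
-9 -9 18
-9 -5 14
-8 -10 18
-8 -5 13
-7 -11 18
-7 -5 12
-6 -11 17
-6 -6 12
-5 -11 16
-5 -7 12
-4 -11 15
-4 -10 14
-4 -9 13
-4 -8 12

Derivation:
Walk ring at distance 3 from (-7, -8, 15):
Start at center + D4*3 = (-10, -8, 18)
  hex 0: (-10, -8, 18)
  hex 1: (-9, -9, 18)
  hex 2: (-8, -10, 18)
  hex 3: (-7, -11, 18)
  hex 4: (-6, -11, 17)
  hex 5: (-5, -11, 16)
  hex 6: (-4, -11, 15)
  hex 7: (-4, -10, 14)
  hex 8: (-4, -9, 13)
  hex 9: (-4, -8, 12)
  hex 10: (-5, -7, 12)
  hex 11: (-6, -6, 12)
  hex 12: (-7, -5, 12)
  hex 13: (-8, -5, 13)
  hex 14: (-9, -5, 14)
  hex 15: (-10, -5, 15)
  hex 16: (-10, -6, 16)
  hex 17: (-10, -7, 17)
Sorted: 18 hexes.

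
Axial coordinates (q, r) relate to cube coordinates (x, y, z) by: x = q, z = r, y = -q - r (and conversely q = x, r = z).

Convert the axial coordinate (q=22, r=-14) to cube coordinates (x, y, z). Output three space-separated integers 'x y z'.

x = q = 22
z = r = -14
y = -x - z = -(22) - (-14) = -8

Answer: 22 -8 -14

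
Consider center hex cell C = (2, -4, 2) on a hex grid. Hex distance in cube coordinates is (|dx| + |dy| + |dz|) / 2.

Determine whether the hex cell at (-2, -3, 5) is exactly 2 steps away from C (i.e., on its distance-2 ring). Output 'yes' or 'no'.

Answer: no

Derivation:
|px - cx| = |-2 - 2| = 4
|py - cy| = |-3 - (-4)| = 1
|pz - cz| = |5 - 2| = 3
distance = (4+1+3)/2 = 8/2 = 4
radius = 2; distance != radius -> no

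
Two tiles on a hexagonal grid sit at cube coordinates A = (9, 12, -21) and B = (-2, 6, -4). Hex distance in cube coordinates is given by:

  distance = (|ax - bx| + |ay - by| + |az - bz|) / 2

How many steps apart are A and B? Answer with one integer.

|ax - bx| = |9 - (-2)| = 11
|ay - by| = |12 - 6| = 6
|az - bz| = |-21 - (-4)| = 17
distance = (11 + 6 + 17) / 2 = 34 / 2 = 17

Answer: 17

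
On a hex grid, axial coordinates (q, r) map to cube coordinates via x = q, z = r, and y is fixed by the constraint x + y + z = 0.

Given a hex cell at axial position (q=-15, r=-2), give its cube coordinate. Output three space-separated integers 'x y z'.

x = q = -15
z = r = -2
y = -x - z = -(-15) - (-2) = 17

Answer: -15 17 -2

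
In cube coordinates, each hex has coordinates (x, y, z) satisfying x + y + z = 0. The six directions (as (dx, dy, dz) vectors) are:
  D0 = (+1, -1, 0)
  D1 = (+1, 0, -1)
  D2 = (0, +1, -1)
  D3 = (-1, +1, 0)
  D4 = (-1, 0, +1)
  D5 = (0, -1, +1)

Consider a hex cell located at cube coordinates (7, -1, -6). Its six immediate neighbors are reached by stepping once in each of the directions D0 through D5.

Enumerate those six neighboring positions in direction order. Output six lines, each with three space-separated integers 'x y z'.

Answer: 8 -2 -6
8 -1 -7
7 0 -7
6 0 -6
6 -1 -5
7 -2 -5

Derivation:
Center: (7, -1, -6). Add each direction:
  D0: (7, -1, -6) + (1, -1, 0) = (8, -2, -6)
  D1: (7, -1, -6) + (1, 0, -1) = (8, -1, -7)
  D2: (7, -1, -6) + (0, 1, -1) = (7, 0, -7)
  D3: (7, -1, -6) + (-1, 1, 0) = (6, 0, -6)
  D4: (7, -1, -6) + (-1, 0, 1) = (6, -1, -5)
  D5: (7, -1, -6) + (0, -1, 1) = (7, -2, -5)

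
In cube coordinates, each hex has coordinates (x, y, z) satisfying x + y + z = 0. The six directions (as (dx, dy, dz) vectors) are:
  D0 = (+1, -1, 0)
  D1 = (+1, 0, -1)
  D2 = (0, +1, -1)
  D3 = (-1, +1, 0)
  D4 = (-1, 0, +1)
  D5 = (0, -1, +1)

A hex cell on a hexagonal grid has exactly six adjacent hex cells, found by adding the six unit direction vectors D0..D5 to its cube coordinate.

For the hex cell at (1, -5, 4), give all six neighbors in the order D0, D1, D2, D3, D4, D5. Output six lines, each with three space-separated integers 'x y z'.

Answer: 2 -6 4
2 -5 3
1 -4 3
0 -4 4
0 -5 5
1 -6 5

Derivation:
Center: (1, -5, 4). Add each direction:
  D0: (1, -5, 4) + (1, -1, 0) = (2, -6, 4)
  D1: (1, -5, 4) + (1, 0, -1) = (2, -5, 3)
  D2: (1, -5, 4) + (0, 1, -1) = (1, -4, 3)
  D3: (1, -5, 4) + (-1, 1, 0) = (0, -4, 4)
  D4: (1, -5, 4) + (-1, 0, 1) = (0, -5, 5)
  D5: (1, -5, 4) + (0, -1, 1) = (1, -6, 5)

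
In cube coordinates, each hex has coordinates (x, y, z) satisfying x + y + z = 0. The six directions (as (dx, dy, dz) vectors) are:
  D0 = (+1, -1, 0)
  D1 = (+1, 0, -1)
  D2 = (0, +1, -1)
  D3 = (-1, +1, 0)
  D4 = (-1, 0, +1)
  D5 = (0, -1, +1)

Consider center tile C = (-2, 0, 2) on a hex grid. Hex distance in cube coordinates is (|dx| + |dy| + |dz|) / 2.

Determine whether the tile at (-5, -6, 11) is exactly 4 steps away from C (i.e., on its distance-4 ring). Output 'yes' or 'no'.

|px - cx| = |-5 - (-2)| = 3
|py - cy| = |-6 - 0| = 6
|pz - cz| = |11 - 2| = 9
distance = (3+6+9)/2 = 18/2 = 9
radius = 4; distance != radius -> no

Answer: no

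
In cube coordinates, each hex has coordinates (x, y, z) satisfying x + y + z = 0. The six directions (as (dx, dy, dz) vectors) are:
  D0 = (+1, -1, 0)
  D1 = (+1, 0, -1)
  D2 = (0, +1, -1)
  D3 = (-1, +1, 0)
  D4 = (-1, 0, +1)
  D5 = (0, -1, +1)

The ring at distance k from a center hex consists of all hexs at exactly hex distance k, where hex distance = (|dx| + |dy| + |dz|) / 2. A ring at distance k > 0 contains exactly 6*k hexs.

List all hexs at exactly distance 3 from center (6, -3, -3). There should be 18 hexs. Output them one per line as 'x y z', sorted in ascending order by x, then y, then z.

Answer: 3 -3 0
3 -2 -1
3 -1 -2
3 0 -3
4 -4 0
4 0 -4
5 -5 0
5 0 -5
6 -6 0
6 0 -6
7 -6 -1
7 -1 -6
8 -6 -2
8 -2 -6
9 -6 -3
9 -5 -4
9 -4 -5
9 -3 -6

Derivation:
Walk ring at distance 3 from (6, -3, -3):
Start at center + D4*3 = (3, -3, 0)
  hex 0: (3, -3, 0)
  hex 1: (4, -4, 0)
  hex 2: (5, -5, 0)
  hex 3: (6, -6, 0)
  hex 4: (7, -6, -1)
  hex 5: (8, -6, -2)
  hex 6: (9, -6, -3)
  hex 7: (9, -5, -4)
  hex 8: (9, -4, -5)
  hex 9: (9, -3, -6)
  hex 10: (8, -2, -6)
  hex 11: (7, -1, -6)
  hex 12: (6, 0, -6)
  hex 13: (5, 0, -5)
  hex 14: (4, 0, -4)
  hex 15: (3, 0, -3)
  hex 16: (3, -1, -2)
  hex 17: (3, -2, -1)
Sorted: 18 hexes.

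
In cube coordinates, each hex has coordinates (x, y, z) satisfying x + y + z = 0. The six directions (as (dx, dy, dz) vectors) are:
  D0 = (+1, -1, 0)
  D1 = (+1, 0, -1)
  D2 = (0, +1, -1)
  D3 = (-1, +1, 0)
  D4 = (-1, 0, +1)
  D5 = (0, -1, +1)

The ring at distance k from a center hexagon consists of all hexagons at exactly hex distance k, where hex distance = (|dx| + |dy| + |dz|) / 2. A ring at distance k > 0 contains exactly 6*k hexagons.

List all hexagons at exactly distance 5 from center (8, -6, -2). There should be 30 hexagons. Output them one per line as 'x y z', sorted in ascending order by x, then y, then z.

Walk ring at distance 5 from (8, -6, -2):
Start at center + D4*5 = (3, -6, 3)
  hex 0: (3, -6, 3)
  hex 1: (4, -7, 3)
  hex 2: (5, -8, 3)
  hex 3: (6, -9, 3)
  hex 4: (7, -10, 3)
  hex 5: (8, -11, 3)
  hex 6: (9, -11, 2)
  hex 7: (10, -11, 1)
  hex 8: (11, -11, 0)
  hex 9: (12, -11, -1)
  hex 10: (13, -11, -2)
  hex 11: (13, -10, -3)
  hex 12: (13, -9, -4)
  hex 13: (13, -8, -5)
  hex 14: (13, -7, -6)
  hex 15: (13, -6, -7)
  hex 16: (12, -5, -7)
  hex 17: (11, -4, -7)
  hex 18: (10, -3, -7)
  hex 19: (9, -2, -7)
  hex 20: (8, -1, -7)
  hex 21: (7, -1, -6)
  hex 22: (6, -1, -5)
  hex 23: (5, -1, -4)
  hex 24: (4, -1, -3)
  hex 25: (3, -1, -2)
  hex 26: (3, -2, -1)
  hex 27: (3, -3, 0)
  hex 28: (3, -4, 1)
  hex 29: (3, -5, 2)
Sorted: 30 hexes.

Answer: 3 -6 3
3 -5 2
3 -4 1
3 -3 0
3 -2 -1
3 -1 -2
4 -7 3
4 -1 -3
5 -8 3
5 -1 -4
6 -9 3
6 -1 -5
7 -10 3
7 -1 -6
8 -11 3
8 -1 -7
9 -11 2
9 -2 -7
10 -11 1
10 -3 -7
11 -11 0
11 -4 -7
12 -11 -1
12 -5 -7
13 -11 -2
13 -10 -3
13 -9 -4
13 -8 -5
13 -7 -6
13 -6 -7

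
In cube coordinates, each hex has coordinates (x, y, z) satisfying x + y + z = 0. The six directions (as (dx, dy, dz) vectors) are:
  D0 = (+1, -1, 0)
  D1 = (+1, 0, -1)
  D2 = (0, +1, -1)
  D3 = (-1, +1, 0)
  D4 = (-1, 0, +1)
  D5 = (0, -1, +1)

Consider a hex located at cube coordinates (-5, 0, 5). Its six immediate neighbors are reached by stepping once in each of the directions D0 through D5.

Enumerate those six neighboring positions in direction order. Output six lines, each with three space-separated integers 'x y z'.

Answer: -4 -1 5
-4 0 4
-5 1 4
-6 1 5
-6 0 6
-5 -1 6

Derivation:
Center: (-5, 0, 5). Add each direction:
  D0: (-5, 0, 5) + (1, -1, 0) = (-4, -1, 5)
  D1: (-5, 0, 5) + (1, 0, -1) = (-4, 0, 4)
  D2: (-5, 0, 5) + (0, 1, -1) = (-5, 1, 4)
  D3: (-5, 0, 5) + (-1, 1, 0) = (-6, 1, 5)
  D4: (-5, 0, 5) + (-1, 0, 1) = (-6, 0, 6)
  D5: (-5, 0, 5) + (0, -1, 1) = (-5, -1, 6)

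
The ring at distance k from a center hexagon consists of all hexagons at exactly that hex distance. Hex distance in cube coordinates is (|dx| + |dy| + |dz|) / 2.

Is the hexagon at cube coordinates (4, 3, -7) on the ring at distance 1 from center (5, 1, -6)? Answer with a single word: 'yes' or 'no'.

Answer: no

Derivation:
|px - cx| = |4 - 5| = 1
|py - cy| = |3 - 1| = 2
|pz - cz| = |-7 - (-6)| = 1
distance = (1+2+1)/2 = 4/2 = 2
radius = 1; distance != radius -> no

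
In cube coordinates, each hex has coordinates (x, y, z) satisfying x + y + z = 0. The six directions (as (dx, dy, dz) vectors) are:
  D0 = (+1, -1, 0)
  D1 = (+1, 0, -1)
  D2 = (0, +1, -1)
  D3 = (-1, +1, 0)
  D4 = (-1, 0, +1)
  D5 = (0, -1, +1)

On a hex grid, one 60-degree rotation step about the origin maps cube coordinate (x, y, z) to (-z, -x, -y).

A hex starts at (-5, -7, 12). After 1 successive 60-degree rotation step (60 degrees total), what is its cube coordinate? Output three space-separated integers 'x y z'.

Start: (-5, -7, 12)
Step 1: (-5, -7, 12) -> (-(12), -(-5), -(-7)) = (-12, 5, 7)

Answer: -12 5 7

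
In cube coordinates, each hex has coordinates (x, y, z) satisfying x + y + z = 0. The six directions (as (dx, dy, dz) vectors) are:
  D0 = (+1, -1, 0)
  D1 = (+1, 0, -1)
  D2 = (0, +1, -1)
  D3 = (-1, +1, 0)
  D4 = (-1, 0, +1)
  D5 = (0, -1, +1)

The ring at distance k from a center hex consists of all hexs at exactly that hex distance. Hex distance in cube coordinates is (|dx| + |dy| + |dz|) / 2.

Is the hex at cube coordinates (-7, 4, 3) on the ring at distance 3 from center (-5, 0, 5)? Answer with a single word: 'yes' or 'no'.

Answer: no

Derivation:
|px - cx| = |-7 - (-5)| = 2
|py - cy| = |4 - 0| = 4
|pz - cz| = |3 - 5| = 2
distance = (2+4+2)/2 = 8/2 = 4
radius = 3; distance != radius -> no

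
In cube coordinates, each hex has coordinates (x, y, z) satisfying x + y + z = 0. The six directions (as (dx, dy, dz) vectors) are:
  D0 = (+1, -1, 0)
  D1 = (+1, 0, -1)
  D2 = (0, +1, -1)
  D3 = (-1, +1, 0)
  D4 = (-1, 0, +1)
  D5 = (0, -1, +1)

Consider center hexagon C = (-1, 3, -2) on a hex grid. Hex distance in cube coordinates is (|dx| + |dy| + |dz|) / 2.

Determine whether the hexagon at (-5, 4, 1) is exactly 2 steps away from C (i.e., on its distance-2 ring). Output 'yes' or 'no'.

Answer: no

Derivation:
|px - cx| = |-5 - (-1)| = 4
|py - cy| = |4 - 3| = 1
|pz - cz| = |1 - (-2)| = 3
distance = (4+1+3)/2 = 8/2 = 4
radius = 2; distance != radius -> no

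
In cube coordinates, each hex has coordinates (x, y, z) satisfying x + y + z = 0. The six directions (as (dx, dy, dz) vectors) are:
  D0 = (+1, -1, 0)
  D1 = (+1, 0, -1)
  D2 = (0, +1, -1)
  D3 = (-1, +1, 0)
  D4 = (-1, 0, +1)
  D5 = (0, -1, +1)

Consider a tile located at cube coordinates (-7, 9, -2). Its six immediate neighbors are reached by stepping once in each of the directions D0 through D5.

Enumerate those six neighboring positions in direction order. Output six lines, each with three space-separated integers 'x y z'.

Answer: -6 8 -2
-6 9 -3
-7 10 -3
-8 10 -2
-8 9 -1
-7 8 -1

Derivation:
Center: (-7, 9, -2). Add each direction:
  D0: (-7, 9, -2) + (1, -1, 0) = (-6, 8, -2)
  D1: (-7, 9, -2) + (1, 0, -1) = (-6, 9, -3)
  D2: (-7, 9, -2) + (0, 1, -1) = (-7, 10, -3)
  D3: (-7, 9, -2) + (-1, 1, 0) = (-8, 10, -2)
  D4: (-7, 9, -2) + (-1, 0, 1) = (-8, 9, -1)
  D5: (-7, 9, -2) + (0, -1, 1) = (-7, 8, -1)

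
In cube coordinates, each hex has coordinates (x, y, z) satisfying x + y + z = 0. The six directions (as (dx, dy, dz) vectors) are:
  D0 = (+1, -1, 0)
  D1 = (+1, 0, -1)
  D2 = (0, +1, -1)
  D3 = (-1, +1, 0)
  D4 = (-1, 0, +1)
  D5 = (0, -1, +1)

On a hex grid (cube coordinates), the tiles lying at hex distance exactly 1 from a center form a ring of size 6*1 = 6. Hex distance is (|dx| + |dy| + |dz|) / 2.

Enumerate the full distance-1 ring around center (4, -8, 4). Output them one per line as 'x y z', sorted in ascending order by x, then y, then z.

Answer: 3 -8 5
3 -7 4
4 -9 5
4 -7 3
5 -9 4
5 -8 3

Derivation:
Walk ring at distance 1 from (4, -8, 4):
Start at center + D4*1 = (3, -8, 5)
  hex 0: (3, -8, 5)
  hex 1: (4, -9, 5)
  hex 2: (5, -9, 4)
  hex 3: (5, -8, 3)
  hex 4: (4, -7, 3)
  hex 5: (3, -7, 4)
Sorted: 6 hexes.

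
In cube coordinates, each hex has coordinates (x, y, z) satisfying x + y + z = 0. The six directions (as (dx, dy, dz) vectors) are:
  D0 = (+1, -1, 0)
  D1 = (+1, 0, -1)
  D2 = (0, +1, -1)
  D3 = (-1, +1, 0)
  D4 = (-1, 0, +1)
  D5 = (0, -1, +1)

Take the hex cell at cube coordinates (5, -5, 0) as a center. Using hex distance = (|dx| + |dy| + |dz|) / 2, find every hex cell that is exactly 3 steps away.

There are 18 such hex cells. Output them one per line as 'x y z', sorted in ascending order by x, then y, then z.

Walk ring at distance 3 from (5, -5, 0):
Start at center + D4*3 = (2, -5, 3)
  hex 0: (2, -5, 3)
  hex 1: (3, -6, 3)
  hex 2: (4, -7, 3)
  hex 3: (5, -8, 3)
  hex 4: (6, -8, 2)
  hex 5: (7, -8, 1)
  hex 6: (8, -8, 0)
  hex 7: (8, -7, -1)
  hex 8: (8, -6, -2)
  hex 9: (8, -5, -3)
  hex 10: (7, -4, -3)
  hex 11: (6, -3, -3)
  hex 12: (5, -2, -3)
  hex 13: (4, -2, -2)
  hex 14: (3, -2, -1)
  hex 15: (2, -2, 0)
  hex 16: (2, -3, 1)
  hex 17: (2, -4, 2)
Sorted: 18 hexes.

Answer: 2 -5 3
2 -4 2
2 -3 1
2 -2 0
3 -6 3
3 -2 -1
4 -7 3
4 -2 -2
5 -8 3
5 -2 -3
6 -8 2
6 -3 -3
7 -8 1
7 -4 -3
8 -8 0
8 -7 -1
8 -6 -2
8 -5 -3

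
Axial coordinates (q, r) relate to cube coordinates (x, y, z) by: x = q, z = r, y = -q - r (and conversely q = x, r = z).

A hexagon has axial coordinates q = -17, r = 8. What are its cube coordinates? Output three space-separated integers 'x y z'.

Answer: -17 9 8

Derivation:
x = q = -17
z = r = 8
y = -x - z = -(-17) - (8) = 9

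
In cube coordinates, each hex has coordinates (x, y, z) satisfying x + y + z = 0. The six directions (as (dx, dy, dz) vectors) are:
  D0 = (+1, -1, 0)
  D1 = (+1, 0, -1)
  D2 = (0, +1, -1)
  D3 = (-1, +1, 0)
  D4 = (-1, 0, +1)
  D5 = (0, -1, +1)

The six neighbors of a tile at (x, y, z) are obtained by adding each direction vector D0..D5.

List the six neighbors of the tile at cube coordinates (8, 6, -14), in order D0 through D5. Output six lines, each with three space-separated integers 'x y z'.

Center: (8, 6, -14). Add each direction:
  D0: (8, 6, -14) + (1, -1, 0) = (9, 5, -14)
  D1: (8, 6, -14) + (1, 0, -1) = (9, 6, -15)
  D2: (8, 6, -14) + (0, 1, -1) = (8, 7, -15)
  D3: (8, 6, -14) + (-1, 1, 0) = (7, 7, -14)
  D4: (8, 6, -14) + (-1, 0, 1) = (7, 6, -13)
  D5: (8, 6, -14) + (0, -1, 1) = (8, 5, -13)

Answer: 9 5 -14
9 6 -15
8 7 -15
7 7 -14
7 6 -13
8 5 -13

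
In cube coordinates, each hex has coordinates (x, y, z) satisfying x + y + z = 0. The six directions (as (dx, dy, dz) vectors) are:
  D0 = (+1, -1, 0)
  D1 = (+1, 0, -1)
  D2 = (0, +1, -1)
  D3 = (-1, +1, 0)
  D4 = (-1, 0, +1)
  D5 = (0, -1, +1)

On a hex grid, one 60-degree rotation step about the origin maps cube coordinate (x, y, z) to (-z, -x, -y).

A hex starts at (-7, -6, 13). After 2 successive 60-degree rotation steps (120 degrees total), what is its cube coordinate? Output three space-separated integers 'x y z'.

Start: (-7, -6, 13)
Step 1: (-7, -6, 13) -> (-(13), -(-7), -(-6)) = (-13, 7, 6)
Step 2: (-13, 7, 6) -> (-(6), -(-13), -(7)) = (-6, 13, -7)

Answer: -6 13 -7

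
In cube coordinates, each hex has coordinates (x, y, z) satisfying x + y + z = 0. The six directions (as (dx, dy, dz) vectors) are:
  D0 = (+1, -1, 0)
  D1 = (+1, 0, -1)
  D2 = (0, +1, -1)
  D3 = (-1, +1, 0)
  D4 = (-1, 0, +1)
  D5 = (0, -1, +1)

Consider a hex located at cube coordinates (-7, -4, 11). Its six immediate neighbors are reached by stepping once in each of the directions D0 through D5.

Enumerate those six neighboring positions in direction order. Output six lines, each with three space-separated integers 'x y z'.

Answer: -6 -5 11
-6 -4 10
-7 -3 10
-8 -3 11
-8 -4 12
-7 -5 12

Derivation:
Center: (-7, -4, 11). Add each direction:
  D0: (-7, -4, 11) + (1, -1, 0) = (-6, -5, 11)
  D1: (-7, -4, 11) + (1, 0, -1) = (-6, -4, 10)
  D2: (-7, -4, 11) + (0, 1, -1) = (-7, -3, 10)
  D3: (-7, -4, 11) + (-1, 1, 0) = (-8, -3, 11)
  D4: (-7, -4, 11) + (-1, 0, 1) = (-8, -4, 12)
  D5: (-7, -4, 11) + (0, -1, 1) = (-7, -5, 12)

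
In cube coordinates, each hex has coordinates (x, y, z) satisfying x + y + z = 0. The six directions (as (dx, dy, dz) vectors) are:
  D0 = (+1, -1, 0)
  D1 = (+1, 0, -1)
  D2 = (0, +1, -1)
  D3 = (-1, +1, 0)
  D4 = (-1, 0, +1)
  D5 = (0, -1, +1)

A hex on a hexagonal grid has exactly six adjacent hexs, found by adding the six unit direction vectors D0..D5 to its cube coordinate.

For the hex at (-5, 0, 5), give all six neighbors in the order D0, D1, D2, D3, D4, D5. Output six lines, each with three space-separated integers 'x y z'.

Center: (-5, 0, 5). Add each direction:
  D0: (-5, 0, 5) + (1, -1, 0) = (-4, -1, 5)
  D1: (-5, 0, 5) + (1, 0, -1) = (-4, 0, 4)
  D2: (-5, 0, 5) + (0, 1, -1) = (-5, 1, 4)
  D3: (-5, 0, 5) + (-1, 1, 0) = (-6, 1, 5)
  D4: (-5, 0, 5) + (-1, 0, 1) = (-6, 0, 6)
  D5: (-5, 0, 5) + (0, -1, 1) = (-5, -1, 6)

Answer: -4 -1 5
-4 0 4
-5 1 4
-6 1 5
-6 0 6
-5 -1 6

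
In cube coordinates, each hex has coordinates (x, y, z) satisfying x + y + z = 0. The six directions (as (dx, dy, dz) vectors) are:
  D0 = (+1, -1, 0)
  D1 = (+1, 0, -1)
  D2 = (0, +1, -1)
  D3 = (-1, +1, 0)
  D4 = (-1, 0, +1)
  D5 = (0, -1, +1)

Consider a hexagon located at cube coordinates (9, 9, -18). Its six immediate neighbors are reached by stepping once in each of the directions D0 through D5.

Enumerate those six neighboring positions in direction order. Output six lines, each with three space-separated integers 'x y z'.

Answer: 10 8 -18
10 9 -19
9 10 -19
8 10 -18
8 9 -17
9 8 -17

Derivation:
Center: (9, 9, -18). Add each direction:
  D0: (9, 9, -18) + (1, -1, 0) = (10, 8, -18)
  D1: (9, 9, -18) + (1, 0, -1) = (10, 9, -19)
  D2: (9, 9, -18) + (0, 1, -1) = (9, 10, -19)
  D3: (9, 9, -18) + (-1, 1, 0) = (8, 10, -18)
  D4: (9, 9, -18) + (-1, 0, 1) = (8, 9, -17)
  D5: (9, 9, -18) + (0, -1, 1) = (9, 8, -17)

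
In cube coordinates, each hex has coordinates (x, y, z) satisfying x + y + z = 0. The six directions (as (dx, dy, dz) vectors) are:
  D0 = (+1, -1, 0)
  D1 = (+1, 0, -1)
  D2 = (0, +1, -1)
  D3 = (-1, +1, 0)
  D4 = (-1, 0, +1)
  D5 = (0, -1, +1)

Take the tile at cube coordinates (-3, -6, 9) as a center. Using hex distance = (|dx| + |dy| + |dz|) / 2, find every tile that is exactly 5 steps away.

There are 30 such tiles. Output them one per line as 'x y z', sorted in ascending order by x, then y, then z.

Walk ring at distance 5 from (-3, -6, 9):
Start at center + D4*5 = (-8, -6, 14)
  hex 0: (-8, -6, 14)
  hex 1: (-7, -7, 14)
  hex 2: (-6, -8, 14)
  hex 3: (-5, -9, 14)
  hex 4: (-4, -10, 14)
  hex 5: (-3, -11, 14)
  hex 6: (-2, -11, 13)
  hex 7: (-1, -11, 12)
  hex 8: (0, -11, 11)
  hex 9: (1, -11, 10)
  hex 10: (2, -11, 9)
  hex 11: (2, -10, 8)
  hex 12: (2, -9, 7)
  hex 13: (2, -8, 6)
  hex 14: (2, -7, 5)
  hex 15: (2, -6, 4)
  hex 16: (1, -5, 4)
  hex 17: (0, -4, 4)
  hex 18: (-1, -3, 4)
  hex 19: (-2, -2, 4)
  hex 20: (-3, -1, 4)
  hex 21: (-4, -1, 5)
  hex 22: (-5, -1, 6)
  hex 23: (-6, -1, 7)
  hex 24: (-7, -1, 8)
  hex 25: (-8, -1, 9)
  hex 26: (-8, -2, 10)
  hex 27: (-8, -3, 11)
  hex 28: (-8, -4, 12)
  hex 29: (-8, -5, 13)
Sorted: 30 hexes.

Answer: -8 -6 14
-8 -5 13
-8 -4 12
-8 -3 11
-8 -2 10
-8 -1 9
-7 -7 14
-7 -1 8
-6 -8 14
-6 -1 7
-5 -9 14
-5 -1 6
-4 -10 14
-4 -1 5
-3 -11 14
-3 -1 4
-2 -11 13
-2 -2 4
-1 -11 12
-1 -3 4
0 -11 11
0 -4 4
1 -11 10
1 -5 4
2 -11 9
2 -10 8
2 -9 7
2 -8 6
2 -7 5
2 -6 4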